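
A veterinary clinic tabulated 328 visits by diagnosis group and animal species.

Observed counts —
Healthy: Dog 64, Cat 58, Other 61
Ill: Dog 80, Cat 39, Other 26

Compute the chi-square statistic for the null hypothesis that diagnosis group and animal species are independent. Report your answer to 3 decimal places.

15.384

Row totals: 183, 145. Column totals: 144, 97, 87. Grand total N = 328.
Expected counts (row total × column total / N):
  Healthy, Dog: 183×144/328 = 80.3415
  Healthy, Cat: 183×97/328 = 54.1189
  Healthy, Other: 183×87/328 = 48.5396
  Ill, Dog: 145×144/328 = 63.6585
  Ill, Cat: 145×97/328 = 42.8811
  Ill, Other: 145×87/328 = 38.4604
Contributions (O − E)²/E:
  (64 − 80.3415)²/80.3415 = 3.3239
  (58 − 54.1189)²/54.1189 = 0.2783
  (61 − 48.5396)²/48.5396 = 3.1987
  (80 − 63.6585)²/63.6585 = 4.1950
  (39 − 42.8811)²/42.8811 = 0.3513
  (26 − 38.4604)²/38.4604 = 4.0369
χ² = 3.3239 + 0.2783 + 3.1987 + 4.1950 + 0.3513 + 4.0369 = 15.384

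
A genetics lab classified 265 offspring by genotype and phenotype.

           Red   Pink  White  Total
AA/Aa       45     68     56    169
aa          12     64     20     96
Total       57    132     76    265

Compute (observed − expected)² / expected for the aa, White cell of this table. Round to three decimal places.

Row total (aa) = 96; column total (White) = 76; N = 265.
Expected count E = 96 × 76 / 265 = 27.53208.
Contribution = (O − E)²/E = (20 − 27.53208)² / 27.53208 = 2.061.

2.061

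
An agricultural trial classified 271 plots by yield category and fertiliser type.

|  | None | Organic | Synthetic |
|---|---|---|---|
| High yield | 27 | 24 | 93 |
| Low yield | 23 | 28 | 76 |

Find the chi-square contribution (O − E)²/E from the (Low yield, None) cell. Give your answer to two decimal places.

0.01

Row total (Low yield) = 127; column total (None) = 50; N = 271.
Expected count E = 127 × 50 / 271 = 23.432.
Contribution = (O − E)²/E = (23 − 23.432)² / 23.432 = 0.01.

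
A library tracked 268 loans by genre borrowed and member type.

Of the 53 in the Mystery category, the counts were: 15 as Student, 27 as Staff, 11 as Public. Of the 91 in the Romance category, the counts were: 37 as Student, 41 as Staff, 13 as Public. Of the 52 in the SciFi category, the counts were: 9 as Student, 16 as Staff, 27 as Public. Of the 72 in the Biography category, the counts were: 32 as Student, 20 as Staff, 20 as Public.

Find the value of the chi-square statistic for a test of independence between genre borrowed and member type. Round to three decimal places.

Row totals: 53, 91, 52, 72. Column totals: 93, 104, 71. Grand total N = 268.
Expected counts (row total × column total / N):
  Mystery, Student: 53×93/268 = 18.3918
  Mystery, Staff: 53×104/268 = 20.5672
  Mystery, Public: 53×71/268 = 14.0410
  Romance, Student: 91×93/268 = 31.5784
  Romance, Staff: 91×104/268 = 35.3134
  Romance, Public: 91×71/268 = 24.1082
  SciFi, Student: 52×93/268 = 18.0448
  SciFi, Staff: 52×104/268 = 20.1791
  SciFi, Public: 52×71/268 = 13.7761
  Biography, Student: 72×93/268 = 24.9851
  Biography, Staff: 72×104/268 = 27.9403
  Biography, Public: 72×71/268 = 19.0746
Contributions (O − E)²/E:
  (15 − 18.3918)²/18.3918 = 0.6255
  (27 − 20.5672)²/20.5672 = 2.0120
  (11 − 14.0410)²/14.0410 = 0.6586
  (37 − 31.5784)²/31.5784 = 0.9308
  (41 − 35.3134)²/35.3134 = 0.9157
  (13 − 24.1082)²/24.1082 = 5.1183
  (9 − 18.0448)²/18.0448 = 4.5336
  (16 − 20.1791)²/20.1791 = 0.8655
  (27 − 13.7761)²/13.7761 = 12.6938
  (32 − 24.9851)²/24.9851 = 1.9695
  (20 − 27.9403)²/27.9403 = 2.2565
  (20 − 19.0746)²/19.0746 = 0.0449
χ² = 0.6255 + 2.0120 + 0.6586 + 0.9308 + 0.9157 + 5.1183 + 4.5336 + 0.8655 + 12.6938 + 1.9695 + 2.2565 + 0.0449 = 32.625

32.625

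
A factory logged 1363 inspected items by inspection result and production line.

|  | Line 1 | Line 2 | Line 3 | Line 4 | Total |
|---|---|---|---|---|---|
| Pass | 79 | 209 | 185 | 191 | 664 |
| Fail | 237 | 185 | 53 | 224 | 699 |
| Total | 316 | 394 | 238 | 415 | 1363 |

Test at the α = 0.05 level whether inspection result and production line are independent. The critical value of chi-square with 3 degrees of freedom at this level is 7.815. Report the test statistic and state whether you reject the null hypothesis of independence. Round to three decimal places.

Grand total N = 1363.
Expected counts (row total × column total / N):
  Pass, Line 1: 664×316/1363 = 153.9428
  Pass, Line 2: 664×394/1363 = 191.9413
  Pass, Line 3: 664×238/1363 = 115.9442
  Pass, Line 4: 664×415/1363 = 202.1717
  Fail, Line 1: 699×316/1363 = 162.0572
  Fail, Line 2: 699×394/1363 = 202.0587
  Fail, Line 3: 699×238/1363 = 122.0558
  Fail, Line 4: 699×415/1363 = 212.8283
Contributions (O − E)²/E:
  (79 − 153.9428)²/153.9428 = 36.4838
  (209 − 191.9413)²/191.9413 = 1.5161
  (185 − 115.9442)²/115.9442 = 41.1293
  (191 − 202.1717)²/202.1717 = 0.6173
  (237 − 162.0572)²/162.0572 = 34.6570
  (185 − 202.0587)²/202.0587 = 1.4402
  (53 − 122.0558)²/122.0558 = 39.0699
  (224 − 212.8283)²/212.8283 = 0.5864
χ² = 36.4838 + 1.5161 + 41.1293 + 0.6173 + 34.6570 + 1.4402 + 39.0699 + 0.5864 = 155.500
df = (2−1)(4−1) = 3. Since 155.500 > 7.815, reject the null hypothesis of independence at α = 0.05.

155.500; reject H₀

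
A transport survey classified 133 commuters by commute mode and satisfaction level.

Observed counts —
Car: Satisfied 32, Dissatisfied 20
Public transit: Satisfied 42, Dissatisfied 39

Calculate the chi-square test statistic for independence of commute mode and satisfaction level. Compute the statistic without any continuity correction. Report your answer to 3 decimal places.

Row totals: 52, 81. Column totals: 74, 59. Grand total N = 133.
Expected counts (row total × column total / N):
  Car, Satisfied: 52×74/133 = 28.9323
  Car, Dissatisfied: 52×59/133 = 23.0677
  Public transit, Satisfied: 81×74/133 = 45.0677
  Public transit, Dissatisfied: 81×59/133 = 35.9323
Contributions (O − E)²/E:
  (32 − 28.9323)²/28.9323 = 0.3253
  (20 − 23.0677)²/23.0677 = 0.4080
  (42 − 45.0677)²/45.0677 = 0.2088
  (39 − 35.9323)²/35.9323 = 0.2619
χ² = 0.3253 + 0.4080 + 0.2088 + 0.2619 = 1.204

1.204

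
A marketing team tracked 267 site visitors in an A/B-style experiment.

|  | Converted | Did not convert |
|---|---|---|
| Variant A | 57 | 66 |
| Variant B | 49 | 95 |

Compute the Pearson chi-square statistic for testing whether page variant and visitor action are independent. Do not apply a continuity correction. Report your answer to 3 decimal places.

4.202

Row totals: 123, 144. Column totals: 106, 161. Grand total N = 267.
Expected counts (row total × column total / N):
  Variant A, Converted: 123×106/267 = 48.8315
  Variant A, Did not convert: 123×161/267 = 74.1685
  Variant B, Converted: 144×106/267 = 57.1685
  Variant B, Did not convert: 144×161/267 = 86.8315
Contributions (O − E)²/E:
  (57 − 48.8315)²/48.8315 = 1.3664
  (66 − 74.1685)²/74.1685 = 0.8996
  (49 − 57.1685)²/57.1685 = 1.1672
  (95 − 86.8315)²/86.8315 = 0.7684
χ² = 1.3664 + 0.8996 + 1.1672 + 0.7684 = 4.202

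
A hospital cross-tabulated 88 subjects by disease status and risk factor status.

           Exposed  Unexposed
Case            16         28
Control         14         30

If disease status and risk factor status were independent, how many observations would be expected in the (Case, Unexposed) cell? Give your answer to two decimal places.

29.00

Row total (Case) = 44; column total (Unexposed) = 58; grand total N = 88.
Expected count = (row total × column total) / N = 44 × 58 / 88 = 29.00.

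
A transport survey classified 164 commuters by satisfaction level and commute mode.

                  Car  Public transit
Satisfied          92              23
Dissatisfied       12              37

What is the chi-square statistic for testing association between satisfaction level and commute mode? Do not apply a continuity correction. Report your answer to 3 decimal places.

45.635

Row totals: 115, 49. Column totals: 104, 60. Grand total N = 164.
Expected counts (row total × column total / N):
  Satisfied, Car: 115×104/164 = 72.9268
  Satisfied, Public transit: 115×60/164 = 42.0732
  Dissatisfied, Car: 49×104/164 = 31.0732
  Dissatisfied, Public transit: 49×60/164 = 17.9268
Contributions (O − E)²/E:
  (92 − 72.9268)²/72.9268 = 4.9884
  (23 − 42.0732)²/42.0732 = 8.6465
  (12 − 31.0732)²/31.0732 = 11.7074
  (37 − 17.9268)²/17.9268 = 20.2929
χ² = 4.9884 + 8.6465 + 11.7074 + 20.2929 = 45.635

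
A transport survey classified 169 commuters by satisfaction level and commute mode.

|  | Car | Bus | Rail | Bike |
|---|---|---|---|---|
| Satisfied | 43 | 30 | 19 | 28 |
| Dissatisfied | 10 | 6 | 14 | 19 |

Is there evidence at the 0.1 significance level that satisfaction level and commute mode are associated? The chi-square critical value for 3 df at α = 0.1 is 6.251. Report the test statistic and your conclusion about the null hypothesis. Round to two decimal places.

11.17; reject H₀

Row totals: 120, 49. Column totals: 53, 36, 33, 47. Grand total N = 169.
Expected counts (row total × column total / N):
  Satisfied, Car: 120×53/169 = 37.6331
  Satisfied, Bus: 120×36/169 = 25.5621
  Satisfied, Rail: 120×33/169 = 23.4320
  Satisfied, Bike: 120×47/169 = 33.3728
  Dissatisfied, Car: 49×53/169 = 15.3669
  Dissatisfied, Bus: 49×36/169 = 10.4379
  Dissatisfied, Rail: 49×33/169 = 9.5680
  Dissatisfied, Bike: 49×47/169 = 13.6272
Contributions (O − E)²/E:
  (43 − 37.6331)²/37.6331 = 0.7654
  (30 − 25.5621)²/25.5621 = 0.7705
  (19 − 23.4320)²/23.4320 = 0.8383
  (28 − 33.3728)²/33.3728 = 0.8650
  (10 − 15.3669)²/15.3669 = 1.8744
  (6 − 10.4379)²/10.4379 = 1.8869
  (14 − 9.5680)²/9.5680 = 2.0529
  (19 − 13.6272)²/13.6272 = 2.1183
χ² = 0.7654 + 0.7705 + 0.8383 + 0.8650 + 1.8744 + 1.8869 + 2.0529 + 2.1183 = 11.17
df = (2−1)(4−1) = 3. Since 11.17 > 6.251, reject the null hypothesis of independence at α = 0.1.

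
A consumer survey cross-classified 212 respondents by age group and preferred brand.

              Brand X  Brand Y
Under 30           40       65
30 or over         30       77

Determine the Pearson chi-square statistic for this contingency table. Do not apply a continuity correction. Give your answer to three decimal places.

2.424

Row totals: 105, 107. Column totals: 70, 142. Grand total N = 212.
Expected counts (row total × column total / N):
  Under 30, Brand X: 105×70/212 = 34.6698
  Under 30, Brand Y: 105×142/212 = 70.3302
  30 or over, Brand X: 107×70/212 = 35.3302
  30 or over, Brand Y: 107×142/212 = 71.6698
Contributions (O − E)²/E:
  (40 − 34.6698)²/34.6698 = 0.8195
  (65 − 70.3302)²/70.3302 = 0.4040
  (30 − 35.3302)²/35.3302 = 0.8042
  (77 − 71.6698)²/71.6698 = 0.3964
χ² = 0.8195 + 0.4040 + 0.8042 + 0.3964 = 2.424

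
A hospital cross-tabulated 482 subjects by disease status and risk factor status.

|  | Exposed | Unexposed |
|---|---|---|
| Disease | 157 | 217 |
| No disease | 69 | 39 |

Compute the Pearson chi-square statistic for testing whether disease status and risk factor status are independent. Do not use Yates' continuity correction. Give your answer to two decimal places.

16.15

Row totals: 374, 108. Column totals: 226, 256. Grand total N = 482.
Expected counts (row total × column total / N):
  Disease, Exposed: 374×226/482 = 175.361
  Disease, Unexposed: 374×256/482 = 198.639
  No disease, Exposed: 108×226/482 = 50.639
  No disease, Unexposed: 108×256/482 = 57.361
Contributions (O − E)²/E:
  (157 − 175.361)²/175.361 = 1.9225
  (217 − 198.639)²/198.639 = 1.6972
  (69 − 50.639)²/50.639 = 6.6574
  (39 − 57.361)²/57.361 = 5.8773
χ² = 1.9225 + 1.6972 + 6.6574 + 5.8773 = 16.15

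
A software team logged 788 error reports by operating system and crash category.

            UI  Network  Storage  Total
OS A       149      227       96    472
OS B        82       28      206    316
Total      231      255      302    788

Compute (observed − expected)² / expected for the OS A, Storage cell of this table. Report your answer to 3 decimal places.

39.841

Row total (OS A) = 472; column total (Storage) = 302; N = 788.
Expected count E = 472 × 302 / 788 = 180.8934.
Contribution = (O − E)²/E = (96 − 180.8934)² / 180.8934 = 39.841.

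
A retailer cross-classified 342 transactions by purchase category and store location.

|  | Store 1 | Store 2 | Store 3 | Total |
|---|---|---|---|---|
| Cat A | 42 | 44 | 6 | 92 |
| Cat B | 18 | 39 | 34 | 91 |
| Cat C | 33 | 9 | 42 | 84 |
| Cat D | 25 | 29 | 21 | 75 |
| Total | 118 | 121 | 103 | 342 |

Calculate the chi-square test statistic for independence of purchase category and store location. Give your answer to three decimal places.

Grand total N = 342.
Expected counts (row total × column total / N):
  Cat A, Store 1: 92×118/342 = 31.7427
  Cat A, Store 2: 92×121/342 = 32.5497
  Cat A, Store 3: 92×103/342 = 27.7076
  Cat B, Store 1: 91×118/342 = 31.3977
  Cat B, Store 2: 91×121/342 = 32.1959
  Cat B, Store 3: 91×103/342 = 27.4064
  Cat C, Store 1: 84×118/342 = 28.9825
  Cat C, Store 2: 84×121/342 = 29.7193
  Cat C, Store 3: 84×103/342 = 25.2982
  Cat D, Store 1: 75×118/342 = 25.8772
  Cat D, Store 2: 75×121/342 = 26.5351
  Cat D, Store 3: 75×103/342 = 22.5877
Contributions (O − E)²/E:
  (42 − 31.7427)²/31.7427 = 3.3145
  (44 − 32.5497)²/32.5497 = 4.0280
  (6 − 27.7076)²/27.7076 = 17.0069
  (18 − 31.3977)²/31.3977 = 5.7169
  (39 − 32.1959)²/32.1959 = 1.4379
  (34 − 27.4064)²/27.4064 = 1.5863
  (33 − 28.9825)²/28.9825 = 0.5569
  (9 − 29.7193)²/29.7193 = 14.4448
  (42 − 25.2982)²/25.2982 = 11.0265
  (25 − 25.8772)²/25.8772 = 0.0297
  (29 − 26.5351)²/26.5351 = 0.2290
  (21 − 22.5877)²/22.5877 = 0.1116
χ² = 3.3145 + 4.0280 + 17.0069 + 5.7169 + 1.4379 + 1.5863 + 0.5569 + 14.4448 + 11.0265 + 0.0297 + 0.2290 + 0.1116 = 59.489

59.489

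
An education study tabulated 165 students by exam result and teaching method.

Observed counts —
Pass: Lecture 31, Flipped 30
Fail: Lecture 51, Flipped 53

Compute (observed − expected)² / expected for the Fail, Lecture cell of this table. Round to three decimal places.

0.009

Row total (Fail) = 104; column total (Lecture) = 82; N = 165.
Expected count E = 104 × 82 / 165 = 51.6848.
Contribution = (O − E)²/E = (51 − 51.6848)² / 51.6848 = 0.009.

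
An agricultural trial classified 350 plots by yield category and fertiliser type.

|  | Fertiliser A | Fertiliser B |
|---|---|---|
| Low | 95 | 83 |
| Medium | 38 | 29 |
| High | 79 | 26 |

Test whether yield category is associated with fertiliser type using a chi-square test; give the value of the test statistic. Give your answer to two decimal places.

Row totals: 178, 67, 105. Column totals: 212, 138. Grand total N = 350.
Expected counts (row total × column total / N):
  Low, Fertiliser A: 178×212/350 = 107.817
  Low, Fertiliser B: 178×138/350 = 70.183
  Medium, Fertiliser A: 67×212/350 = 40.583
  Medium, Fertiliser B: 67×138/350 = 26.417
  High, Fertiliser A: 105×212/350 = 63.600
  High, Fertiliser B: 105×138/350 = 41.400
Contributions (O − E)²/E:
  (95 − 107.817)²/107.817 = 1.5237
  (83 − 70.183)²/70.183 = 2.3407
  (38 − 40.583)²/40.583 = 0.1644
  (29 − 26.417)²/26.417 = 0.2526
  (79 − 63.600)²/63.600 = 3.7289
  (26 − 41.400)²/41.400 = 5.7285
χ² = 1.5237 + 2.3407 + 0.1644 + 0.2526 + 3.7289 + 5.7285 = 13.74

13.74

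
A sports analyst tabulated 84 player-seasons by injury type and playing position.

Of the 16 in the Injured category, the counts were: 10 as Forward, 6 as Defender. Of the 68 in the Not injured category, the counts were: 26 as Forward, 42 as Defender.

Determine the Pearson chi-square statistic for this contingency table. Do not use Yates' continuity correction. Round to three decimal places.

Row totals: 16, 68. Column totals: 36, 48. Grand total N = 84.
Expected counts (row total × column total / N):
  Injured, Forward: 16×36/84 = 6.85714
  Injured, Defender: 16×48/84 = 9.14286
  Not injured, Forward: 68×36/84 = 29.14286
  Not injured, Defender: 68×48/84 = 38.85714
Contributions (O − E)²/E:
  (10 − 6.85714)²/6.85714 = 1.4405
  (6 − 9.14286)²/9.14286 = 1.0804
  (26 − 29.14286)²/29.14286 = 0.3389
  (42 − 38.85714)²/38.85714 = 0.2542
χ² = 1.4405 + 1.0804 + 0.3389 + 0.2542 = 3.114

3.114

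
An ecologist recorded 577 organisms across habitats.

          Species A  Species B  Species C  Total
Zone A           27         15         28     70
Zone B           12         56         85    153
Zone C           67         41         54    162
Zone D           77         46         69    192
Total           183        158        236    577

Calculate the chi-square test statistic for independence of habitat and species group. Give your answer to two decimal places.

Grand total N = 577.
Expected counts (row total × column total / N):
  Zone A, Species A: 70×183/577 = 22.201
  Zone A, Species B: 70×158/577 = 19.168
  Zone A, Species C: 70×236/577 = 28.631
  Zone B, Species A: 153×183/577 = 48.525
  Zone B, Species B: 153×158/577 = 41.896
  Zone B, Species C: 153×236/577 = 62.579
  Zone C, Species A: 162×183/577 = 51.380
  Zone C, Species B: 162×158/577 = 44.360
  Zone C, Species C: 162×236/577 = 66.260
  Zone D, Species A: 192×183/577 = 60.894
  Zone D, Species B: 192×158/577 = 52.575
  Zone D, Species C: 192×236/577 = 78.530
Contributions (O − E)²/E:
  (27 − 22.201)²/22.201 = 1.0374
  (15 − 19.168)²/19.168 = 0.9063
  (28 − 28.631)²/28.631 = 0.0139
  (12 − 48.525)²/48.525 = 27.4925
  (56 − 41.896)²/41.896 = 4.7480
  (85 − 62.579)²/62.579 = 8.0331
  (67 − 51.380)²/51.380 = 4.7486
  (41 − 44.360)²/44.360 = 0.2545
  (54 − 66.260)²/66.260 = 2.2685
  (77 − 60.894)²/60.894 = 4.2599
  (46 − 52.575)²/52.575 = 0.8223
  (69 − 78.530)²/78.530 = 1.1565
χ² = 1.0374 + 0.9063 + 0.0139 + 27.4925 + 4.7480 + 8.0331 + 4.7486 + 0.2545 + 2.2685 + 4.2599 + 0.8223 + 1.1565 = 55.74

55.74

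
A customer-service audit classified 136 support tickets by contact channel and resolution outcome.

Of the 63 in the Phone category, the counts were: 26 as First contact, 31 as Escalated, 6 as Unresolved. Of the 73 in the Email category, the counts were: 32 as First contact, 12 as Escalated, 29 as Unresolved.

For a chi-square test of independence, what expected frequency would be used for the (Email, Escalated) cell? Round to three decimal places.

23.081

Row total (Email) = 73; column total (Escalated) = 43; grand total N = 136.
Expected count = (row total × column total) / N = 73 × 43 / 136 = 23.081.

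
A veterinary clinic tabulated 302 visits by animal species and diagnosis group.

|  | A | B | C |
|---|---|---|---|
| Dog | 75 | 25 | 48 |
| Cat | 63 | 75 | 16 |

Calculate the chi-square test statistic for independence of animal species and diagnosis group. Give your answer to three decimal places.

Row totals: 148, 154. Column totals: 138, 100, 64. Grand total N = 302.
Expected counts (row total × column total / N):
  Dog, A: 148×138/302 = 67.6291
  Dog, B: 148×100/302 = 49.0066
  Dog, C: 148×64/302 = 31.3642
  Cat, A: 154×138/302 = 70.3709
  Cat, B: 154×100/302 = 50.9934
  Cat, C: 154×64/302 = 32.6358
Contributions (O − E)²/E:
  (75 − 67.6291)²/67.6291 = 0.8034
  (25 − 49.0066)²/49.0066 = 11.7600
  (48 − 31.3642)²/31.3642 = 8.8237
  (63 − 70.3709)²/70.3709 = 0.7721
  (75 − 50.9934)²/50.9934 = 11.3018
  (16 − 32.6358)²/32.6358 = 8.4799
χ² = 0.8034 + 11.7600 + 8.8237 + 0.7721 + 11.3018 + 8.4799 = 41.941

41.941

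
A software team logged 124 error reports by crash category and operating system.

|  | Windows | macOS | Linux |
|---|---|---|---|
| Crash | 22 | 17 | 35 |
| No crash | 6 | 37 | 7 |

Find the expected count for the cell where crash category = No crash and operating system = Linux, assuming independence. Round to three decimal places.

Row total (No crash) = 50; column total (Linux) = 42; grand total N = 124.
Expected count = (row total × column total) / N = 50 × 42 / 124 = 16.935.

16.935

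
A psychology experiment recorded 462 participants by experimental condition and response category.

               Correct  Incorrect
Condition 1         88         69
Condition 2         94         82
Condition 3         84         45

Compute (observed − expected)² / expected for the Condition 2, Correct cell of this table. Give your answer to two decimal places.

Row total (Condition 2) = 176; column total (Correct) = 266; N = 462.
Expected count E = 176 × 266 / 462 = 101.333.
Contribution = (O − E)²/E = (94 − 101.333)² / 101.333 = 0.53.

0.53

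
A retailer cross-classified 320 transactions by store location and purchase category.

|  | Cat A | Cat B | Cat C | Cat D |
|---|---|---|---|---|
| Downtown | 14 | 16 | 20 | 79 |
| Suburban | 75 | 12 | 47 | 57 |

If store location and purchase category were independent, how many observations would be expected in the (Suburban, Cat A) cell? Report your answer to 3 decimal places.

Row total (Suburban) = 191; column total (Cat A) = 89; grand total N = 320.
Expected count = (row total × column total) / N = 191 × 89 / 320 = 53.122.

53.122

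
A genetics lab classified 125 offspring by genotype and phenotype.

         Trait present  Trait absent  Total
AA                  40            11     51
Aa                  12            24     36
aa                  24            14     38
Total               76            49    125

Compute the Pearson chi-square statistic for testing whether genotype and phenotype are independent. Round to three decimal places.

Grand total N = 125.
Expected counts (row total × column total / N):
  AA, Trait present: 51×76/125 = 31.0080
  AA, Trait absent: 51×49/125 = 19.9920
  Aa, Trait present: 36×76/125 = 21.8880
  Aa, Trait absent: 36×49/125 = 14.1120
  aa, Trait present: 38×76/125 = 23.1040
  aa, Trait absent: 38×49/125 = 14.8960
Contributions (O − E)²/E:
  (40 − 31.0080)²/31.0080 = 2.6076
  (11 − 19.9920)²/19.9920 = 4.0444
  (12 − 21.8880)²/21.8880 = 4.4669
  (24 − 14.1120)²/14.1120 = 6.9283
  (24 − 23.1040)²/23.1040 = 0.0347
  (14 − 14.8960)²/14.8960 = 0.0539
χ² = 2.6076 + 4.0444 + 4.4669 + 6.9283 + 0.0347 + 0.0539 = 18.136

18.136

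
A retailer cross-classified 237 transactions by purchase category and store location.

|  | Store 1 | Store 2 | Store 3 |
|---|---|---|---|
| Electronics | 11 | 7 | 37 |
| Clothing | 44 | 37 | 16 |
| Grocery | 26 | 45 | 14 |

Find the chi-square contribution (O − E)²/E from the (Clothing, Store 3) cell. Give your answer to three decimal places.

Row total (Clothing) = 97; column total (Store 3) = 67; N = 237.
Expected count E = 97 × 67 / 237 = 27.42194.
Contribution = (O − E)²/E = (16 − 27.42194)² / 27.42194 = 4.758.

4.758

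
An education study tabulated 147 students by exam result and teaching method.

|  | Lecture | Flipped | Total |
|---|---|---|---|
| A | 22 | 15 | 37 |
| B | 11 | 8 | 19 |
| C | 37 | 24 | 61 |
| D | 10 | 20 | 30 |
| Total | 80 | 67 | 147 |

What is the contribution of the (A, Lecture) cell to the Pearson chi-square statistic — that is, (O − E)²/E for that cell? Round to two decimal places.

Row total (A) = 37; column total (Lecture) = 80; N = 147.
Expected count E = 37 × 80 / 147 = 20.136.
Contribution = (O − E)²/E = (22 − 20.136)² / 20.136 = 0.17.

0.17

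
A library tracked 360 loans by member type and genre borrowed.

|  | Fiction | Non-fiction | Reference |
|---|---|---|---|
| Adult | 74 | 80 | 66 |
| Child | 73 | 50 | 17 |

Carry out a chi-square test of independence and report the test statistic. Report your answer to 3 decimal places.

19.019

Row totals: 220, 140. Column totals: 147, 130, 83. Grand total N = 360.
Expected counts (row total × column total / N):
  Adult, Fiction: 220×147/360 = 89.8333
  Adult, Non-fiction: 220×130/360 = 79.4444
  Adult, Reference: 220×83/360 = 50.7222
  Child, Fiction: 140×147/360 = 57.1667
  Child, Non-fiction: 140×130/360 = 50.5556
  Child, Reference: 140×83/360 = 32.2778
Contributions (O − E)²/E:
  (74 − 89.8333)²/89.8333 = 2.7907
  (80 − 79.4444)²/79.4444 = 0.0039
  (66 − 50.7222)²/50.7222 = 4.6018
  (73 − 57.1667)²/57.1667 = 4.3853
  (50 − 50.5556)²/50.5556 = 0.0061
  (17 − 32.2778)²/32.2778 = 7.2313
χ² = 2.7907 + 0.0039 + 4.6018 + 4.3853 + 0.0061 + 7.2313 = 19.019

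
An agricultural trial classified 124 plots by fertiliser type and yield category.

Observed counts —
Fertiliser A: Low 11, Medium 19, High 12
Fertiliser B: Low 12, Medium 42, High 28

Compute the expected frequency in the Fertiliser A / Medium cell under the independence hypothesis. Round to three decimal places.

20.661

Row total (Fertiliser A) = 42; column total (Medium) = 61; grand total N = 124.
Expected count = (row total × column total) / N = 42 × 61 / 124 = 20.661.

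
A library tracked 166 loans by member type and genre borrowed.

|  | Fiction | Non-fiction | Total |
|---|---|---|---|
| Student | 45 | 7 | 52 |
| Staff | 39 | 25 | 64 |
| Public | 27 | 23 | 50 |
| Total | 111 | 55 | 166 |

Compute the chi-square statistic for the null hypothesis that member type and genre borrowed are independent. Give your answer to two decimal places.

Grand total N = 166.
Expected counts (row total × column total / N):
  Student, Fiction: 52×111/166 = 34.7711
  Student, Non-fiction: 52×55/166 = 17.2289
  Staff, Fiction: 64×111/166 = 42.7952
  Staff, Non-fiction: 64×55/166 = 21.2048
  Public, Fiction: 50×111/166 = 33.4337
  Public, Non-fiction: 50×55/166 = 16.5663
Contributions (O − E)²/E:
  (45 − 34.7711)²/34.7711 = 3.0091
  (7 − 17.2289)²/17.2289 = 6.0730
  (39 − 42.7952)²/42.7952 = 0.3366
  (25 − 21.2048)²/21.2048 = 0.6793
  (27 − 33.4337)²/33.4337 = 1.2380
  (23 − 16.5663)²/16.5663 = 2.4986
χ² = 3.0091 + 6.0730 + 0.3366 + 0.6793 + 1.2380 + 2.4986 = 13.83

13.83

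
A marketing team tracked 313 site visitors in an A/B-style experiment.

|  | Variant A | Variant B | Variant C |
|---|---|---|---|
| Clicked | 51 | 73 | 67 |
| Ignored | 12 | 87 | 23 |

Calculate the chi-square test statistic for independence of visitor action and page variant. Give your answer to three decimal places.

33.286

Row totals: 191, 122. Column totals: 63, 160, 90. Grand total N = 313.
Expected counts (row total × column total / N):
  Clicked, Variant A: 191×63/313 = 38.4441
  Clicked, Variant B: 191×160/313 = 97.6358
  Clicked, Variant C: 191×90/313 = 54.9201
  Ignored, Variant A: 122×63/313 = 24.5559
  Ignored, Variant B: 122×160/313 = 62.3642
  Ignored, Variant C: 122×90/313 = 35.0799
Contributions (O − E)²/E:
  (51 − 38.4441)²/38.4441 = 4.1008
  (73 − 97.6358)²/97.6358 = 6.2162
  (67 − 54.9201)²/54.9201 = 2.6570
  (12 − 24.5559)²/24.5559 = 6.4201
  (87 − 62.3642)²/62.3642 = 9.7319
  (23 − 35.0799)²/35.0799 = 4.1598
χ² = 4.1008 + 6.2162 + 2.6570 + 6.4201 + 9.7319 + 4.1598 = 33.286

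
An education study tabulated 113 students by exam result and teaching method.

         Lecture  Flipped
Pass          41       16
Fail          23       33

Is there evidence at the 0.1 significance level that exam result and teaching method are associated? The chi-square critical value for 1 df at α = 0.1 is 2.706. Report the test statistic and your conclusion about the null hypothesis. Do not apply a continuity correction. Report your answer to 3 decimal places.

10.952; reject H₀

Row totals: 57, 56. Column totals: 64, 49. Grand total N = 113.
Expected counts (row total × column total / N):
  Pass, Lecture: 57×64/113 = 32.2832
  Pass, Flipped: 57×49/113 = 24.7168
  Fail, Lecture: 56×64/113 = 31.7168
  Fail, Flipped: 56×49/113 = 24.2832
Contributions (O − E)²/E:
  (41 − 32.2832)²/32.2832 = 2.3536
  (16 − 24.7168)²/24.7168 = 3.0741
  (23 − 31.7168)²/31.7168 = 2.3957
  (33 − 24.2832)²/24.2832 = 3.1290
χ² = 2.3536 + 3.0741 + 2.3957 + 3.1290 = 10.952
df = (2−1)(2−1) = 1. Since 10.952 > 2.706, reject the null hypothesis of independence at α = 0.1.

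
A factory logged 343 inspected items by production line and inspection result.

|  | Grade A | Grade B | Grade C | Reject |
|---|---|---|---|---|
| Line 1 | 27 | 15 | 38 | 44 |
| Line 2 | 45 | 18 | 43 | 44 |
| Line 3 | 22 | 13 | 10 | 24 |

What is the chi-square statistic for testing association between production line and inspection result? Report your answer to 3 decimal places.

Row totals: 124, 150, 69. Column totals: 94, 46, 91, 112. Grand total N = 343.
Expected counts (row total × column total / N):
  Line 1, Grade A: 124×94/343 = 33.9825
  Line 1, Grade B: 124×46/343 = 16.6297
  Line 1, Grade C: 124×91/343 = 32.8980
  Line 1, Reject: 124×112/343 = 40.4898
  Line 2, Grade A: 150×94/343 = 41.1079
  Line 2, Grade B: 150×46/343 = 20.1166
  Line 2, Grade C: 150×91/343 = 39.7959
  Line 2, Reject: 150×112/343 = 48.9796
  Line 3, Grade A: 69×94/343 = 18.9096
  Line 3, Grade B: 69×46/343 = 9.2536
  Line 3, Grade C: 69×91/343 = 18.3061
  Line 3, Reject: 69×112/343 = 22.5306
Contributions (O − E)²/E:
  (27 − 33.9825)²/33.9825 = 1.4347
  (15 − 16.6297)²/16.6297 = 0.1597
  (38 − 32.8980)²/32.8980 = 0.7912
  (44 − 40.4898)²/40.4898 = 0.3043
  (45 − 41.1079)²/41.1079 = 0.3685
  (18 − 20.1166)²/20.1166 = 0.2227
  (43 − 39.7959)²/39.7959 = 0.2580
  (44 − 48.9796)²/48.9796 = 0.5063
  (22 − 18.9096)²/18.9096 = 0.5051
  (13 − 9.2536)²/9.2536 = 1.5168
  (10 − 18.3061)²/18.3061 = 3.7688
  (24 − 22.5306)²/22.5306 = 0.0958
χ² = 1.4347 + 0.1597 + 0.7912 + 0.3043 + 0.3685 + 0.2227 + 0.2580 + 0.5063 + 0.5051 + 1.5168 + 3.7688 + 0.0958 = 9.932

9.932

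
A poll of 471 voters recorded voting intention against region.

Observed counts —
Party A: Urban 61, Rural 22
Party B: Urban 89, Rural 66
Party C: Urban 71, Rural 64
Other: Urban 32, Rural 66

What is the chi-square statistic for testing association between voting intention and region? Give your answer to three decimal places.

Row totals: 83, 155, 135, 98. Column totals: 253, 218. Grand total N = 471.
Expected counts (row total × column total / N):
  Party A, Urban: 83×253/471 = 44.5839
  Party A, Rural: 83×218/471 = 38.4161
  Party B, Urban: 155×253/471 = 83.2590
  Party B, Rural: 155×218/471 = 71.7410
  Party C, Urban: 135×253/471 = 72.5159
  Party C, Rural: 135×218/471 = 62.4841
  Other, Urban: 98×253/471 = 52.6412
  Other, Rural: 98×218/471 = 45.3588
Contributions (O − E)²/E:
  (61 − 44.5839)²/44.5839 = 6.0445
  (22 − 38.4161)²/38.4161 = 7.0150
  (89 − 83.2590)²/83.2590 = 0.3959
  (66 − 71.7410)²/71.7410 = 0.4594
  (71 − 72.5159)²/72.5159 = 0.0317
  (64 − 62.4841)²/62.4841 = 0.0368
  (32 − 52.6412)²/52.6412 = 8.0936
  (66 − 45.3588)²/45.3588 = 9.3931
χ² = 6.0445 + 7.0150 + 0.3959 + 0.4594 + 0.0317 + 0.0368 + 8.0936 + 9.3931 = 31.470

31.470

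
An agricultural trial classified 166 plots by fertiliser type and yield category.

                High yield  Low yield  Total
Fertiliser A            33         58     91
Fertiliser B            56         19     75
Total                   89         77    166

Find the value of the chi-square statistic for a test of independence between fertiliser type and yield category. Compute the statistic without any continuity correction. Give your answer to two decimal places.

24.38

Grand total N = 166.
Expected counts (row total × column total / N):
  Fertiliser A, High yield: 91×89/166 = 48.789
  Fertiliser A, Low yield: 91×77/166 = 42.211
  Fertiliser B, High yield: 75×89/166 = 40.211
  Fertiliser B, Low yield: 75×77/166 = 34.789
Contributions (O − E)²/E:
  (33 − 48.789)²/48.789 = 5.1096
  (58 − 42.211)²/42.211 = 5.9059
  (56 − 40.211)²/40.211 = 6.1996
  (19 − 34.789)²/34.789 = 7.1658
χ² = 5.1096 + 5.9059 + 6.1996 + 7.1658 = 24.38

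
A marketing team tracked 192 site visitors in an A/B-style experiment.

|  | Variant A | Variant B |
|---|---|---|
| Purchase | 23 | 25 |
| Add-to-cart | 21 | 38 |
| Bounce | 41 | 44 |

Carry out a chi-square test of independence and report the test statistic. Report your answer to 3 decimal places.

2.601

Row totals: 48, 59, 85. Column totals: 85, 107. Grand total N = 192.
Expected counts (row total × column total / N):
  Purchase, Variant A: 48×85/192 = 21.2500
  Purchase, Variant B: 48×107/192 = 26.7500
  Add-to-cart, Variant A: 59×85/192 = 26.1198
  Add-to-cart, Variant B: 59×107/192 = 32.8802
  Bounce, Variant A: 85×85/192 = 37.6302
  Bounce, Variant B: 85×107/192 = 47.3698
Contributions (O − E)²/E:
  (23 − 21.2500)²/21.2500 = 0.1441
  (25 − 26.7500)²/26.7500 = 0.1145
  (21 − 26.1198)²/26.1198 = 1.0035
  (38 − 32.8802)²/32.8802 = 0.7972
  (41 − 37.6302)²/37.6302 = 0.3018
  (44 − 47.3698)²/47.3698 = 0.2397
χ² = 0.1441 + 0.1145 + 1.0035 + 0.7972 + 0.3018 + 0.2397 = 2.601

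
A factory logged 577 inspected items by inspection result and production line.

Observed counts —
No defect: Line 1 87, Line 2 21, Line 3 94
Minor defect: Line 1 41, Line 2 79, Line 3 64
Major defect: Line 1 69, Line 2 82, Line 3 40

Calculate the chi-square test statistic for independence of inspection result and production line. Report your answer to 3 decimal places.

75.333

Row totals: 202, 184, 191. Column totals: 197, 182, 198. Grand total N = 577.
Expected counts (row total × column total / N):
  No defect, Line 1: 202×197/577 = 68.9671
  No defect, Line 2: 202×182/577 = 63.7158
  No defect, Line 3: 202×198/577 = 69.3172
  Minor defect, Line 1: 184×197/577 = 62.8215
  Minor defect, Line 2: 184×182/577 = 58.0381
  Minor defect, Line 3: 184×198/577 = 63.1404
  Major defect, Line 1: 191×197/577 = 65.2114
  Major defect, Line 2: 191×182/577 = 60.2461
  Major defect, Line 3: 191×198/577 = 65.5425
Contributions (O − E)²/E:
  (87 − 68.9671)²/68.9671 = 4.7151
  (21 − 63.7158)²/63.7158 = 28.6372
  (94 − 69.3172)²/69.3172 = 8.7892
  (41 − 62.8215)²/62.8215 = 7.5799
  (79 − 58.0381)²/58.0381 = 7.5709
  (64 − 63.1404)²/63.1404 = 0.0117
  (69 − 65.2114)²/65.2114 = 0.2201
  (82 − 60.2461)²/60.2461 = 7.8550
  (40 − 65.5425)²/65.5425 = 9.9541
χ² = 4.7151 + 28.6372 + 8.7892 + 7.5799 + 7.5709 + 0.0117 + 0.2201 + 7.8550 + 9.9541 = 75.333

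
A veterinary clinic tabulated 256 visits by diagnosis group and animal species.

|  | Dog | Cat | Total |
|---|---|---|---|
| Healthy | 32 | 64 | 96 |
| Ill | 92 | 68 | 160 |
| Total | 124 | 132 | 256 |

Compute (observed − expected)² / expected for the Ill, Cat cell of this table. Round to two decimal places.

Row total (Ill) = 160; column total (Cat) = 132; N = 256.
Expected count E = 160 × 132 / 256 = 82.500.
Contribution = (O − E)²/E = (68 − 82.500)² / 82.500 = 2.55.

2.55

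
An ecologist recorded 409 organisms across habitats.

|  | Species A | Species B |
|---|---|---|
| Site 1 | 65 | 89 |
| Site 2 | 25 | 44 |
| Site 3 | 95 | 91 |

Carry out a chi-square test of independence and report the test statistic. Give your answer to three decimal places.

5.388

Row totals: 154, 69, 186. Column totals: 185, 224. Grand total N = 409.
Expected counts (row total × column total / N):
  Site 1, Species A: 154×185/409 = 69.6577
  Site 1, Species B: 154×224/409 = 84.3423
  Site 2, Species A: 69×185/409 = 31.2103
  Site 2, Species B: 69×224/409 = 37.7897
  Site 3, Species A: 186×185/409 = 84.1320
  Site 3, Species B: 186×224/409 = 101.8680
Contributions (O − E)²/E:
  (65 − 69.6577)²/69.6577 = 0.3114
  (89 − 84.3423)²/84.3423 = 0.2572
  (25 − 31.2103)²/31.2103 = 1.2357
  (44 − 37.7897)²/37.7897 = 1.0206
  (95 − 84.1320)²/84.1320 = 1.4039
  (91 − 101.8680)²/101.8680 = 1.1595
χ² = 0.3114 + 0.2572 + 1.2357 + 1.0206 + 1.4039 + 1.1595 = 5.388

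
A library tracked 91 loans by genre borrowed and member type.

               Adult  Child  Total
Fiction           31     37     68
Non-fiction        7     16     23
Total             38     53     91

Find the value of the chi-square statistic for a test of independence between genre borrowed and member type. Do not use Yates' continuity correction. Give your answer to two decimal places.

Grand total N = 91.
Expected counts (row total × column total / N):
  Fiction, Adult: 68×38/91 = 28.396
  Fiction, Child: 68×53/91 = 39.604
  Non-fiction, Adult: 23×38/91 = 9.604
  Non-fiction, Child: 23×53/91 = 13.396
Contributions (O − E)²/E:
  (31 − 28.396)²/28.396 = 0.2388
  (37 − 39.604)²/39.604 = 0.1712
  (7 − 9.604)²/9.604 = 0.7060
  (16 − 13.396)²/13.396 = 0.5062
χ² = 0.2388 + 0.1712 + 0.7060 + 0.5062 = 1.62

1.62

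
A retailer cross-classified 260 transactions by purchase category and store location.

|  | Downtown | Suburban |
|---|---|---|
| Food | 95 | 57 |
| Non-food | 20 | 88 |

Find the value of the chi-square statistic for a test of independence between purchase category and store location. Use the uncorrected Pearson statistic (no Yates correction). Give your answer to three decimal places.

49.512

Row totals: 152, 108. Column totals: 115, 145. Grand total N = 260.
Expected counts (row total × column total / N):
  Food, Downtown: 152×115/260 = 67.2308
  Food, Suburban: 152×145/260 = 84.7692
  Non-food, Downtown: 108×115/260 = 47.7692
  Non-food, Suburban: 108×145/260 = 60.2308
Contributions (O − E)²/E:
  (95 − 67.2308)²/67.2308 = 11.4699
  (57 − 84.7692)²/84.7692 = 9.0968
  (20 − 47.7692)²/47.7692 = 16.1428
  (88 − 60.2308)²/60.2308 = 12.8029
χ² = 11.4699 + 9.0968 + 16.1428 + 12.8029 = 49.512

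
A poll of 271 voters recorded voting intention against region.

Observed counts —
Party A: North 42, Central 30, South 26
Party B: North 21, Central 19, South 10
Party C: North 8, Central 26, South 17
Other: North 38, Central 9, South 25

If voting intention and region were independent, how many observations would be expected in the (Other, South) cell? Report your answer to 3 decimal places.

20.723

Row total (Other) = 72; column total (South) = 78; grand total N = 271.
Expected count = (row total × column total) / N = 72 × 78 / 271 = 20.723.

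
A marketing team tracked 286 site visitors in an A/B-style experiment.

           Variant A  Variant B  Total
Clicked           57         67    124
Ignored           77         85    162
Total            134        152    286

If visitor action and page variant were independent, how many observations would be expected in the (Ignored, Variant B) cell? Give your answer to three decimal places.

86.098

Row total (Ignored) = 162; column total (Variant B) = 152; grand total N = 286.
Expected count = (row total × column total) / N = 162 × 152 / 286 = 86.098.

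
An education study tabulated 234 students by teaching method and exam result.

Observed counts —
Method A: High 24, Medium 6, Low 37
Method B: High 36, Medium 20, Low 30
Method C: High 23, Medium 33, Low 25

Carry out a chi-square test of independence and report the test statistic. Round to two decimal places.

23.25

Row totals: 67, 86, 81. Column totals: 83, 59, 92. Grand total N = 234.
Expected counts (row total × column total / N):
  Method A, High: 67×83/234 = 23.765
  Method A, Medium: 67×59/234 = 16.893
  Method A, Low: 67×92/234 = 26.342
  Method B, High: 86×83/234 = 30.504
  Method B, Medium: 86×59/234 = 21.684
  Method B, Low: 86×92/234 = 33.812
  Method C, High: 81×83/234 = 28.731
  Method C, Medium: 81×59/234 = 20.423
  Method C, Low: 81×92/234 = 31.846
Contributions (O − E)²/E:
  (24 − 23.765)²/23.765 = 0.0023
  (6 − 16.893)²/16.893 = 7.0241
  (37 − 26.342)²/26.342 = 4.3122
  (36 − 30.504)²/30.504 = 0.9902
  (20 − 21.684)²/21.684 = 0.1308
  (30 − 33.812)²/33.812 = 0.4298
  (23 − 28.731)²/28.731 = 1.1432
  (33 − 20.423)²/20.423 = 7.7452
  (25 − 31.846)²/31.846 = 1.4717
χ² = 0.0023 + 7.0241 + 4.3122 + 0.9902 + 0.1308 + 0.4298 + 1.1432 + 7.7452 + 1.4717 = 23.25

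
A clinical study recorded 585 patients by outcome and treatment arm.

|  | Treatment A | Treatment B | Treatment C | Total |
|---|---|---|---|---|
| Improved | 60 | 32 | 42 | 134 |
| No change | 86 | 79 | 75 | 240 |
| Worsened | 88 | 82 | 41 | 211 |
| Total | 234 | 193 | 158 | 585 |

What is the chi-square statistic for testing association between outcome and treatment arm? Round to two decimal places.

14.55

Grand total N = 585.
Expected counts (row total × column total / N):
  Improved, Treatment A: 134×234/585 = 53.600
  Improved, Treatment B: 134×193/585 = 44.209
  Improved, Treatment C: 134×158/585 = 36.191
  No change, Treatment A: 240×234/585 = 96.000
  No change, Treatment B: 240×193/585 = 79.179
  No change, Treatment C: 240×158/585 = 64.821
  Worsened, Treatment A: 211×234/585 = 84.400
  Worsened, Treatment B: 211×193/585 = 69.612
  Worsened, Treatment C: 211×158/585 = 56.988
Contributions (O − E)²/E:
  (60 − 53.600)²/53.600 = 0.7642
  (32 − 44.209)²/44.209 = 3.3717
  (42 − 36.191)²/36.191 = 0.9324
  (86 − 96.000)²/96.000 = 1.0417
  (79 − 79.179)²/79.179 = 0.0004
  (75 − 64.821)²/64.821 = 1.5984
  (88 − 84.400)²/84.400 = 0.1536
  (82 − 69.612)²/69.612 = 2.2045
  (41 − 56.988)²/56.988 = 4.4854
χ² = 0.7642 + 3.3717 + 0.9324 + 1.0417 + 0.0004 + 1.5984 + 0.1536 + 2.2045 + 4.4854 = 14.55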